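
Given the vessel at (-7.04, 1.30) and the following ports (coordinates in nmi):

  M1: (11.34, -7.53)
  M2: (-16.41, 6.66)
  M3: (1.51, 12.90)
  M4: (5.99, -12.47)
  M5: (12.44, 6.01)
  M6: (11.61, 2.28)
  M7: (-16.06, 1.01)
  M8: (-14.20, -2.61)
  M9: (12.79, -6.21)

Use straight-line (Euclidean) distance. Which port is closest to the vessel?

M8

Distances from (-7.04, 1.30):
M1: √((18.38)² + (-8.83)²) = √(337.8244 + 77.9689) = 20.39 nmi
M2: √((-9.37)² + (5.36)²) = √(87.7969 + 28.7296) = 10.79 nmi
M3: √((8.55)² + (11.60)²) = √(73.1025 + 134.5600) = 14.41 nmi
M4: √((13.03)² + (-13.77)²) = √(169.7809 + 189.6129) = 18.96 nmi
M5: √((19.48)² + (4.71)²) = √(379.4704 + 22.1841) = 20.04 nmi
M6: √((18.65)² + (0.98)²) = √(347.8225 + 0.9604) = 18.68 nmi
M7: √((-9.02)² + (-0.29)²) = √(81.3604 + 0.0841) = 9.02 nmi
M8: √((-7.16)² + (-3.91)²) = √(51.2656 + 15.2881) = 8.16 nmi
M9: √((19.83)² + (-7.51)²) = √(393.2289 + 56.4001) = 21.20 nmi
Minimum: M8 at 8.16 nmi.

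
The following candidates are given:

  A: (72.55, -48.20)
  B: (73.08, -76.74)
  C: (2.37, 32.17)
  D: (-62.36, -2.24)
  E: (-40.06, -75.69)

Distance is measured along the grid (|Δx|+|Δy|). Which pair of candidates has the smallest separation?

Pairwise distances:
A–B: |0.53| + |-28.54| = 0.53 + 28.54 = 29.07
A–C: |-70.18| + |80.37| = 70.18 + 80.37 = 150.55
A–D: |-134.91| + |45.96| = 134.91 + 45.96 = 180.87
A–E: |-112.61| + |-27.49| = 112.61 + 27.49 = 140.10
B–C: |-70.71| + |108.91| = 70.71 + 108.91 = 179.62
B–D: |-135.44| + |74.50| = 135.44 + 74.50 = 209.94
B–E: |-113.14| + |1.05| = 113.14 + 1.05 = 114.19
C–D: |-64.73| + |-34.41| = 64.73 + 34.41 = 99.14
C–E: |-42.43| + |-107.86| = 42.43 + 107.86 = 150.29
D–E: |22.30| + |-73.45| = 22.30 + 73.45 = 95.75
Closest pair: A–B at 29.07.

A and B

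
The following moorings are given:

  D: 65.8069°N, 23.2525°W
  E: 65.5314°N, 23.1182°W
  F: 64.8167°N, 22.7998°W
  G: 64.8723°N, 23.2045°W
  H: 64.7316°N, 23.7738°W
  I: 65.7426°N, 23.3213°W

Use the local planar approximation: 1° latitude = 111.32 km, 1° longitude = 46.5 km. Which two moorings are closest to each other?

D and I

Pairwise distances:
D–E: 31.2980 km
D–F: 112.2211 km
D–G: 104.0636 km
D–H: 122.1322 km
D–I: 7.8403 km
E–F: 80.9263 km
E–G: 73.4807 km
E–H: 94.1083 km
E–I: 25.3367 km
F–G: 19.8103 km
F–H: 46.2711 km
F–I: 105.8854 km
G–H: 30.7589 km
G–I: 97.0339 km
H–I: 114.4946 km
Closest pair: D–I at 7.8403 km.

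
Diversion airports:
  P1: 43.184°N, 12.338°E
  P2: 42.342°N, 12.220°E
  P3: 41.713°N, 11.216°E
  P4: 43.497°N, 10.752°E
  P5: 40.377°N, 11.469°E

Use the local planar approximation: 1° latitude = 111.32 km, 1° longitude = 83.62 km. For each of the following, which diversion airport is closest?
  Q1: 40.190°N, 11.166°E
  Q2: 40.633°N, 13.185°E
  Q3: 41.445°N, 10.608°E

Q1 at 40.190°N, 11.166°E:
  P1: √((2.994·111.32)² + (1.172·83.62)²) = √(111083.61059 + 9604.51745) = 347.402 km
  P2: √((2.152·111.32)² + (1.054·83.62)²) = √(57389.30024 + 7767.86283) = 255.259 km
  P3: √((1.523·111.32)² + (0.050·83.62)²) = √(28743.93367 + 17.48076) = 169.592 km
  P4: √((3.307·111.32)² + (-0.414·83.62)²) = √(135523.55493 + 1198.45300) = 369.759 km
  P5: √((0.187·111.32)² + (0.303·83.62)²) = √(433.34083 + 641.95647) = 32.792 km
  → nearest: P5 (32.792 km)
Q2 at 40.633°N, 13.185°E:
  P1: √((2.551·111.32)² + (-0.847·83.62)²) = √(80643.11827 + 5016.34211) = 292.676 km
  P2: √((1.709·111.32)² + (-0.965·83.62)²) = √(36193.49486 + 6511.40866) = 206.652 km
  P3: √((1.080·111.32)² + (-1.969·83.62)²) = √(14454.19490 + 27108.89146) = 203.870 km
  P4: √((2.864·111.32)² + (-2.433·83.62)²) = √(101646.49847 + 41390.86898) = 378.203 km
  P5: √((-0.256·111.32)² + (-1.716·83.62)²) = √(812.13144 + 20589.93111) = 146.294 km
  → nearest: P5 (146.294 km)
Q3 at 41.445°N, 10.608°E:
  P1: √((1.739·111.32)² + (1.730·83.62)²) = √(37475.33807 + 20927.26784) = 241.666 km
  P2: √((0.897·111.32)² + (1.612·83.62)²) = √(9970.82930 + 18169.81064) = 167.752 km
  P3: √((0.268·111.32)² + (0.608·83.62)²) = √(890.05324 + 2584.80321) = 58.948 km
  P4: √((2.052·111.32)² + (0.144·83.62)²) = √(52179.64357 + 144.99242) = 228.746 km
  P5: √((-1.068·111.32)² + (0.861·83.62)²) = √(14134.77503 + 5183.54209) = 138.990 km
  → nearest: P3 (58.948 km)

Q1→P5; Q2→P5; Q3→P3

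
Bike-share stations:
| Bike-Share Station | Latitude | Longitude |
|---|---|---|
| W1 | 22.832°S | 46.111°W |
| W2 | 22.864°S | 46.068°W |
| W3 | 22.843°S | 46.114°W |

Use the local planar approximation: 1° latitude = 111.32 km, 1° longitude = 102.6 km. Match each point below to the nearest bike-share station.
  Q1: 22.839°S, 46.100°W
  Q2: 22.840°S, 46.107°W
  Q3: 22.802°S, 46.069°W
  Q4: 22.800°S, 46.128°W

Q1 at 22.839°S, 46.100°W:
  W1: √((0.007·111.32)² + (-0.011·102.6)²) = √(0.60721 + 1.27374) = 1.371 km
  W2: √((-0.025·111.32)² + (0.032·102.6)²) = √(7.74509 + 10.77940) = 4.304 km
  W3: √((-0.004·111.32)² + (-0.014·102.6)²) = √(0.19827 + 2.06324) = 1.504 km
  → nearest: W1 (1.371 km)
Q2 at 22.840°S, 46.107°W:
  W1: √((0.008·111.32)² + (-0.004·102.6)²) = √(0.79310 + 0.16843) = 0.981 km
  W2: √((-0.024·111.32)² + (0.039·102.6)²) = √(7.13787 + 16.01120) = 4.811 km
  W3: √((-0.003·111.32)² + (-0.007·102.6)²) = √(0.11153 + 0.51581) = 0.792 km
  → nearest: W3 (0.792 km)
Q3 at 22.802°S, 46.069°W:
  W1: √((-0.030·111.32)² + (-0.042·102.6)²) = √(11.15293 + 18.56920) = 5.452 km
  W2: √((-0.062·111.32)² + (0.001·102.6)²) = √(47.63540 + 0.01053) = 6.903 km
  W3: √((-0.041·111.32)² + (-0.045·102.6)²) = √(20.83119 + 21.31669) = 6.492 km
  → nearest: W1 (5.452 km)
Q4 at 22.800°S, 46.128°W:
  W1: √((-0.032·111.32)² + (0.017·102.6)²) = √(12.68955 + 3.04223) = 3.966 km
  W2: √((-0.064·111.32)² + (0.060·102.6)²) = √(50.75822 + 37.89634) = 9.416 km
  W3: √((-0.043·111.32)² + (0.014·102.6)²) = √(22.91307 + 2.06324) = 4.998 km
  → nearest: W1 (3.966 km)

Q1→W1; Q2→W3; Q3→W1; Q4→W1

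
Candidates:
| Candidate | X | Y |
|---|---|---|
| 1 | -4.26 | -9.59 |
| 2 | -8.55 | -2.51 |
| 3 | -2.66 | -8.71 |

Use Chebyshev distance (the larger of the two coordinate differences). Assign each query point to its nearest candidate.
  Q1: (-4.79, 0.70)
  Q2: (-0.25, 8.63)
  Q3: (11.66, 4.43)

Q1→2; Q2→2; Q3→3

Q1 at (-4.79, 0.70):
  1: max(|0.53|, |-10.29|) = 10.29
  2: max(|-3.76|, |-3.21|) = 3.76
  3: max(|2.13|, |-9.41|) = 9.41
  → nearest: 2 (3.76)
Q2 at (-0.25, 8.63):
  1: max(|-4.01|, |-18.22|) = 18.22
  2: max(|-8.30|, |-11.14|) = 11.14
  3: max(|-2.41|, |-17.34|) = 17.34
  → nearest: 2 (11.14)
Q3 at (11.66, 4.43):
  1: max(|-15.92|, |-14.02|) = 15.92
  2: max(|-20.21|, |-6.94|) = 20.21
  3: max(|-14.32|, |-13.14|) = 14.32
  → nearest: 3 (14.32)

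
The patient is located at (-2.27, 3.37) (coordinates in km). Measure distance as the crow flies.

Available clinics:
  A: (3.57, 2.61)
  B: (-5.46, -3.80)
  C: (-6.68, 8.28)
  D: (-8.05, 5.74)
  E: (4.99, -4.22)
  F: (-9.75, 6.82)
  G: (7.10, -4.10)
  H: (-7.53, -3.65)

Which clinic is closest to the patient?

A

Distances from (-2.27, 3.37):
A: 5.89 km
B: 7.85 km
C: 6.60 km
D: 6.25 km
E: 10.50 km
F: 8.24 km
G: 11.98 km
H: 8.77 km
Minimum: A at 5.89 km.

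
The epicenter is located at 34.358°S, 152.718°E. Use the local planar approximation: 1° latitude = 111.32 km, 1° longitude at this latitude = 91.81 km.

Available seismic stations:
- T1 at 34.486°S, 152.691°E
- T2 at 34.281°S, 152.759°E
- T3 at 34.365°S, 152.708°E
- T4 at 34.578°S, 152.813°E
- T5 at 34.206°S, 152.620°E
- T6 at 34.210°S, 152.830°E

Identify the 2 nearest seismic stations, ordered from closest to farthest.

Distances from 34.358°S, 152.718°E:
T1: √((-0.128·111.32)² + (-0.027·91.81)²) = √(203.03286 + 6.14480) = 14.463 km
T2: √((0.077·111.32)² + (0.041·91.81)²) = √(73.47301 + 14.16928) = 9.362 km
T3: √((-0.007·111.32)² + (-0.010·91.81)²) = √(0.60721 + 0.84291) = 1.204 km
T4: √((-0.220·111.32)² + (0.095·91.81)²) = √(599.77969 + 76.07241) = 25.997 km
T5: √((0.152·111.32)² + (-0.098·91.81)²) = √(286.30806 + 80.95285) = 19.164 km
T6: √((0.148·111.32)² + (0.112·91.81)²) = √(271.43749 + 105.73433) = 19.421 km
Sorted: T3 (1.204 km) < T2 (9.362 km) < T1 (14.463 km) < T5 (19.164 km) < …

T3, T2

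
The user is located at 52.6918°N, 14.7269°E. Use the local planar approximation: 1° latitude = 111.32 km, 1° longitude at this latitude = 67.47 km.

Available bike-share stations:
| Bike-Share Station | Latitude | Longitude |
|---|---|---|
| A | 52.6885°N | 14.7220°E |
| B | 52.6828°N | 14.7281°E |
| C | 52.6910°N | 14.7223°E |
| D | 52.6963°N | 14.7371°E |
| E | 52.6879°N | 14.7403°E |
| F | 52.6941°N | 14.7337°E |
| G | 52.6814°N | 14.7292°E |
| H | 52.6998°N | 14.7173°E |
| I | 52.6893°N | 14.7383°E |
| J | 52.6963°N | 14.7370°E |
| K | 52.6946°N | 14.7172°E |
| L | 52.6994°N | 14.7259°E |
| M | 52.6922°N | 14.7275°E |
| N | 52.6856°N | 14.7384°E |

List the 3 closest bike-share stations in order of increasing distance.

Distances from 52.6918°N, 14.7269°E:
A: √((-0.0033·111.32)² + (-0.0049·67.47)²) = √(0.134950 + 0.109298) = 0.4942 km
B: √((-0.0090·111.32)² + (0.0012·67.47)²) = √(1.003764 + 0.006555) = 1.0051 km
C: √((-0.0008·111.32)² + (-0.0046·67.47)²) = √(0.007931 + 0.096325) = 0.3229 km
D: √((0.0045·111.32)² + (0.0102·67.47)²) = √(0.250941 + 0.473611) = 0.8512 km
E: √((-0.0039·111.32)² + (0.0134·67.47)²) = √(0.188484 + 0.817393) = 1.0029 km
F: √((0.0023·111.32)² + (0.0068·67.47)²) = √(0.065554 + 0.210494) = 0.5254 km
G: √((-0.0104·111.32)² + (0.0023·67.47)²) = √(1.340334 + 0.024081) = 1.1681 km
H: √((0.0080·111.32)² + (-0.0096·67.47)²) = √(0.793097 + 0.419531) = 1.1012 km
I: √((-0.0025·111.32)² + (0.0114·67.47)²) = √(0.077451 + 0.591604) = 0.8180 km
J: √((0.0045·111.32)² + (0.0101·67.47)²) = √(0.250941 + 0.464370) = 0.8458 km
K: √((0.0028·111.32)² + (-0.0097·67.47)²) = √(0.097154 + 0.428317) = 0.7249 km
L: √((0.0076·111.32)² + (-0.0010·67.47)²) = √(0.715770 + 0.004552) = 0.8487 km
M: √((0.0004·111.32)² + (0.0006·67.47)²) = √(0.001983 + 0.001639) = 0.0602 km
N: √((-0.0062·111.32)² + (0.0115·67.47)²) = √(0.476354 + 0.602029) = 1.0385 km
Sorted: M (0.0602 km) < C (0.3229 km) < A (0.4942 km) < F (0.5254 km) < K (0.7249 km) < …

M, C, A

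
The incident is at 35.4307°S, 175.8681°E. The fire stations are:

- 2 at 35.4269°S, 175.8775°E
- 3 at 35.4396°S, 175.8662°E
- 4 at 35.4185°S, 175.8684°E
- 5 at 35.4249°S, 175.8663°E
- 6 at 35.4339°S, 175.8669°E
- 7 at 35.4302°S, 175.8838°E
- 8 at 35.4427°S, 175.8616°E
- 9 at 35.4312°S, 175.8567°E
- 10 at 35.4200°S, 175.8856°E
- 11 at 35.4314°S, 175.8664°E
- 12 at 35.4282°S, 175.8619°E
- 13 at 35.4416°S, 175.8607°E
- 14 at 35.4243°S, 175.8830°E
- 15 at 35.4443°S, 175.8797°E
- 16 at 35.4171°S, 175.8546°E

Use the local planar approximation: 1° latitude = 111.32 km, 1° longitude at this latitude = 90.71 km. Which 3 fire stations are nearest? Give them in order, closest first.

11, 6, 12

Distances from 35.4307°S, 175.8681°E:
2: √((0.0038·111.32)² + (0.0094·90.71)²) = √(0.178943 + 0.727053) = 0.9518 km
3: √((-0.0089·111.32)² + (-0.0019·90.71)²) = √(0.981582 + 0.029704) = 1.0056 km
4: √((0.0122·111.32)² + (0.0003·90.71)²) = √(1.844446 + 0.000741) = 1.3584 km
5: √((0.0058·111.32)² + (-0.0018·90.71)²) = √(0.416872 + 0.026660) = 0.6660 km
6: √((-0.0032·111.32)² + (-0.0012·90.71)²) = √(0.126896 + 0.011849) = 0.3725 km
7: √((0.0005·111.32)² + (0.0157·90.71)²) = √(0.003098 + 2.028195) = 1.4252 km
8: √((-0.0120·111.32)² + (-0.0065·90.71)²) = √(1.784469 + 0.347646) = 1.4602 km
9: √((-0.0005·111.32)² + (-0.0114·90.71)²) = √(0.003098 + 1.069350) = 1.0356 km
10: √((0.0107·111.32)² + (0.0175·90.71)²) = √(1.418776 + 2.519918) = 1.9846 km
11: √((-0.0007·111.32)² + (-0.0017·90.71)²) = √(0.006072 + 0.023780) = 0.1728 km
12: √((0.0025·111.32)² + (-0.0062·90.71)²) = √(0.077451 + 0.316296) = 0.6275 km
13: √((-0.0109·111.32)² + (-0.0074·90.71)²) = √(1.472310 + 0.450582) = 1.3867 km
14: √((0.0064·111.32)² + (0.0149·90.71)²) = √(0.507582 + 1.826766) = 1.5279 km
15: √((-0.0136·111.32)² + (0.0116·90.71)²) = √(2.292051 + 1.107201) = 1.8437 km
16: √((0.0136·111.32)² + (-0.0135·90.71)²) = √(2.292051 + 1.499608) = 1.9472 km
Sorted: 11 (0.1728 km) < 6 (0.3725 km) < 12 (0.6275 km) < 5 (0.6660 km) < 2 (0.9518 km) < …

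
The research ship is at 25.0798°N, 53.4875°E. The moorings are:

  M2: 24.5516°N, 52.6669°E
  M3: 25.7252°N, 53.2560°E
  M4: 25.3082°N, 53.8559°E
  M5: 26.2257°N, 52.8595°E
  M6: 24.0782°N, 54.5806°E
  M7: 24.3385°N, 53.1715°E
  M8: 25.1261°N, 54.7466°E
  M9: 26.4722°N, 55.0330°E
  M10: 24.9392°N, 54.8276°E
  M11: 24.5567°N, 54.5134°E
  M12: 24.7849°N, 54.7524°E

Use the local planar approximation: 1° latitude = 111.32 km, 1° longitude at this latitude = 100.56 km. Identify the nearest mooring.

M4

Distances from 25.0798°N, 53.4875°E:
M2: 101.3253 km
M3: 75.5234 km
M4: 44.9320 km
M5: 142.3380 km
M6: 156.5717 km
M7: 88.4284 km
M8: 126.7200 km
M9: 219.4985 km
M10: 135.6663 km
M11: 118.4644 km
M12: 131.3663 km
Minimum: M4 at 44.9320 km.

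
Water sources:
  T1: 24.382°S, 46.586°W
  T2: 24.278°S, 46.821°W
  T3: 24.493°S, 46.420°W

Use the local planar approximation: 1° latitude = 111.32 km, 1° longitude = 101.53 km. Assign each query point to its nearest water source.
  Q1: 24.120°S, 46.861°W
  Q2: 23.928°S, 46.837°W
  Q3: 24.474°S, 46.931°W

Q1→T2; Q2→T2; Q3→T2

Q1 at 24.120°S, 46.861°W:
  T1: 40.376 km
  T2: 18.051 km
  T3: 61.065 km
  → nearest: T2 (18.051 km)
Q2 at 23.928°S, 46.837°W:
  T1: 56.601 km
  T2: 38.996 km
  T3: 75.818 km
  → nearest: T2 (38.996 km)
Q3 at 24.474°S, 46.931°W:
  T1: 36.494 km
  T2: 24.511 km
  T3: 51.925 km
  → nearest: T2 (24.511 km)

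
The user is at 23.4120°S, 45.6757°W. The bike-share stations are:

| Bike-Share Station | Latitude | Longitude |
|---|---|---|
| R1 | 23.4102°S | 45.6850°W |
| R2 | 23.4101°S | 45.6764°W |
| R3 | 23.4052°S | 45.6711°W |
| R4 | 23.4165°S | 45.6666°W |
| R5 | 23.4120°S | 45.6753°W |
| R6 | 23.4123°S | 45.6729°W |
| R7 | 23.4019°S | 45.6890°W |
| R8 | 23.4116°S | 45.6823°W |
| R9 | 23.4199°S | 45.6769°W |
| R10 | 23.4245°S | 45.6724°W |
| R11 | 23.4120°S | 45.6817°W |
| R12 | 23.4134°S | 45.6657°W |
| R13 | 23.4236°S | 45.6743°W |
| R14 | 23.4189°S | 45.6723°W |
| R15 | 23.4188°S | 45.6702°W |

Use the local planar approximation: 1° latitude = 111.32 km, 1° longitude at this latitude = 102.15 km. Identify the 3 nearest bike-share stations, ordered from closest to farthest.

R5, R2, R6

Distances from 23.4120°S, 45.6757°W:
R1: √((0.0018·111.32)² + (-0.0093·102.15)²) = √(0.040151 + 0.902491) = 0.9709 km
R2: √((0.0019·111.32)² + (-0.0007·102.15)²) = √(0.044736 + 0.005113) = 0.2233 km
R3: √((0.0068·111.32)² + (0.0046·102.15)²) = √(0.573013 + 0.220797) = 0.8910 km
R4: √((-0.0045·111.32)² + (0.0091·102.15)²) = √(0.250941 + 0.864091) = 1.0560 km
R5: √((0.0000·111.32)² + (0.0004·102.15)²) = √(0.000000 + 0.001670) = 0.0409 km
R6: √((-0.0003·111.32)² + (0.0028·102.15)²) = √(0.001115 + 0.081807) = 0.2880 km
R7: √((0.0101·111.32)² + (-0.0133·102.15)²) = √(1.264122 + 1.845780) = 1.7635 km
R8: √((0.0004·111.32)² + (-0.0066·102.15)²) = √(0.001983 + 0.454532) = 0.6757 km
R9: √((-0.0079·111.32)² + (-0.0012·102.15)²) = √(0.773394 + 0.015026) = 0.8879 km
R10: √((-0.0125·111.32)² + (0.0033·102.15)²) = √(1.936272 + 0.113633) = 1.4317 km
R11: √((0.0000·111.32)² + (-0.0060·102.15)²) = √(0.000000 + 0.375646) = 0.6129 km
R12: √((-0.0014·111.32)² + (0.0100·102.15)²) = √(0.024289 + 1.043462) = 1.0333 km
R13: √((-0.0116·111.32)² + (0.0014·102.15)²) = √(1.667487 + 0.020452) = 1.2992 km
R14: √((-0.0069·111.32)² + (0.0034·102.15)²) = √(0.589990 + 0.120624) = 0.8430 km
R15: √((-0.0068·111.32)² + (0.0055·102.15)²) = √(0.573013 + 0.315647) = 0.9427 km
Sorted: R5 (0.0409 km) < R2 (0.2233 km) < R6 (0.2880 km) < R11 (0.6129 km) < R8 (0.6757 km) < …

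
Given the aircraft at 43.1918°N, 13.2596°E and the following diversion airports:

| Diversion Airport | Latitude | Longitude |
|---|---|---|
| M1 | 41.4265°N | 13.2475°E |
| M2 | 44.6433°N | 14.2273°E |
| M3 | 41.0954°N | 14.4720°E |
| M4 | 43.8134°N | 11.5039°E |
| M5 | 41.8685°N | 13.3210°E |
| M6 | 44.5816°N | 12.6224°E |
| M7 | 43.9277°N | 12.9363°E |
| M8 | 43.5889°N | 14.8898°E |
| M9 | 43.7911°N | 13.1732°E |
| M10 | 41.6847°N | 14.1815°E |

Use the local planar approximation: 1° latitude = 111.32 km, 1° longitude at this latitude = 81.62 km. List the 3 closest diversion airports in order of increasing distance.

Distances from 43.1918°N, 13.2596°E:
M1: √((-1.7653·111.32)² + (-0.0121·81.62)²) = √(38617.436202 + 0.975358) = 196.5157 km
M2: √((1.4515·111.32)² + (0.9677·81.62)²) = √(26108.413098 + 6238.420759) = 179.8523 km
M3: √((-2.0964·111.32)² + (1.2124·81.62)²) = √(54462.139393 + 9792.307352) = 253.4846 km
M4: √((0.6216·111.32)² + (-1.7557·81.62)²) = √(4788.157273 + 20534.957064) = 159.1324 km
M5: √((-1.3233·111.32)² + (0.0614·81.62)²) = √(21700.164213 + 25.114812) = 147.3950 km
M6: √((1.3898·111.32)² + (-0.6372·81.62)²) = √(23935.968796 + 2704.859524) = 163.2202 km
M7: √((0.7359·111.32)² + (-0.3233·81.62)²) = √(6710.949970 + 696.313139) = 86.0655 km
M8: √((0.3971·111.32)² + (1.6302·81.62)²) = √(1954.097232 + 17704.145024) = 140.2079 km
M9: √((0.5993·111.32)² + (-0.0864·81.62)²) = √(4450.767937 + 49.730253) = 67.0858 km
M10: √((-1.5071·111.32)² + (0.9219·81.62)²) = √(28146.897721 + 5661.881959) = 183.8716 km
Sorted: M9 (67.0858 km) < M7 (86.0655 km) < M8 (140.2079 km) < M5 (147.3950 km) < M4 (159.1324 km) < …

M9, M7, M8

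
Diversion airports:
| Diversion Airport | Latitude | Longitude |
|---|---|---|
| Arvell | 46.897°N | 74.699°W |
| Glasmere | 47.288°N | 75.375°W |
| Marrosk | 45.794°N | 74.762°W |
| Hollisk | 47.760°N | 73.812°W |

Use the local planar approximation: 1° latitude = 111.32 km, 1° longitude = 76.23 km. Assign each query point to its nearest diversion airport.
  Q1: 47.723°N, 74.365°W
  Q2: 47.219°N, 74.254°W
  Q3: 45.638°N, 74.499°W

Q1→Hollisk; Q2→Arvell; Q3→Marrosk

Q1 at 47.723°N, 74.365°W:
  Arvell: 95.410 km
  Glasmere: 90.954 km
  Marrosk: 216.858 km
  Hollisk: 42.356 km
  → nearest: Hollisk (42.356 km)
Q2 at 47.219°N, 74.254°W:
  Arvell: 49.352 km
  Glasmere: 85.798 km
  Marrosk: 163.289 km
  Hollisk: 69.009 km
  → nearest: Arvell (49.352 km)
Q3 at 45.638°N, 74.499°W:
  Arvell: 140.979 km
  Glasmere: 195.440 km
  Marrosk: 26.524 km
  Hollisk: 241.957 km
  → nearest: Marrosk (26.524 km)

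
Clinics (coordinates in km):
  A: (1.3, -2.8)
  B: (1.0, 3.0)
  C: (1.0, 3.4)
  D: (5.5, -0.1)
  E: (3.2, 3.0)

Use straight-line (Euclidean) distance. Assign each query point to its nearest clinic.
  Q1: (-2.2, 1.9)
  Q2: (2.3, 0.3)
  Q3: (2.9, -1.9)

Q1 at (-2.2, 1.9):
  A: 5.86 km
  B: 3.38 km
  C: 3.53 km
  D: 7.96 km
  E: 5.51 km
  → nearest: B (3.38 km)
Q2 at (2.3, 0.3):
  A: 3.26 km
  B: 3.00 km
  C: 3.36 km
  D: 3.22 km
  E: 2.85 km
  → nearest: E (2.85 km)
Q3 at (2.9, -1.9):
  A: 1.84 km
  B: 5.26 km
  C: 5.63 km
  D: 3.16 km
  E: 4.91 km
  → nearest: A (1.84 km)

Q1→B; Q2→E; Q3→A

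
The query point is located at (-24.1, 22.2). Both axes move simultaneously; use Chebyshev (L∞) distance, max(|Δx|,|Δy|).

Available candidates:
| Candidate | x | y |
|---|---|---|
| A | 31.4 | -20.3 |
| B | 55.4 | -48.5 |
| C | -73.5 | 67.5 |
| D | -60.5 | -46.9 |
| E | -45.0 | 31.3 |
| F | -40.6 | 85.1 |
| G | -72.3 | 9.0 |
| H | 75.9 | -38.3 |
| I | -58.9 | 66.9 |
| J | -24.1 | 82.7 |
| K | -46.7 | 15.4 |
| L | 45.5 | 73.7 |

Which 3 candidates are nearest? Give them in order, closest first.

Distances from (-24.1, 22.2):
A: max(|55.5|, |-42.5|) = 55.5
B: max(|79.5|, |-70.7|) = 79.5
C: max(|-49.4|, |45.3|) = 49.4
D: max(|-36.4|, |-69.1|) = 69.1
E: max(|-20.9|, |9.1|) = 20.9
F: max(|-16.5|, |62.9|) = 62.9
G: max(|-48.2|, |-13.2|) = 48.2
H: max(|100.0|, |-60.5|) = 100.0
I: max(|-34.8|, |44.7|) = 44.7
J: max(|0.0|, |60.5|) = 60.5
K: max(|-22.6|, |-6.8|) = 22.6
L: max(|69.6|, |51.5|) = 69.6
Sorted: E (20.9) < K (22.6) < I (44.7) < G (48.2) < C (49.4) < …

E, K, I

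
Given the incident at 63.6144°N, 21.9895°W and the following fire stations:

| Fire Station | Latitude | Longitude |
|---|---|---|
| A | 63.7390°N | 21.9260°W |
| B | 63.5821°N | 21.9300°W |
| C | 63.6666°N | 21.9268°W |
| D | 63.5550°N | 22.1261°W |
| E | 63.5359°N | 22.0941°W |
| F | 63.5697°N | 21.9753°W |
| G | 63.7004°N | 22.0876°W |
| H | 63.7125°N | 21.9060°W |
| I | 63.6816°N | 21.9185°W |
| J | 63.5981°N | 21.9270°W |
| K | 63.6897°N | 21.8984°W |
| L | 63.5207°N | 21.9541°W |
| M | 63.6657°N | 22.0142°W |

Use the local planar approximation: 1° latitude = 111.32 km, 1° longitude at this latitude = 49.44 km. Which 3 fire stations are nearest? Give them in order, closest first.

Distances from 63.6144°N, 21.9895°W:
A: √((0.1246·111.32)² + (0.0635·49.44)²) = √(192.389994 + 9.856084) = 14.2213 km
B: √((-0.0323·111.32)² + (0.0595·49.44)²) = √(12.928598 + 8.653481) = 4.6457 km
C: √((0.0522·111.32)² + (0.0627·49.44)²) = √(33.766605 + 9.609306) = 6.5860 km
D: √((-0.0594·111.32)² + (-0.1366·49.44)²) = √(43.723940 + 45.609816) = 9.4517 km
E: √((-0.0785·111.32)² + (-0.1046·49.44)²) = √(76.363480 + 26.743626) = 10.1542 km
F: √((-0.0447·111.32)² + (0.0142·49.44)²) = √(24.760616 + 0.492871) = 5.0253 km
G: √((0.0860·111.32)² + (-0.0981·49.44)²) = √(91.652285 + 23.523121) = 10.7320 km
H: √((0.0981·111.32)² + (0.0835·49.44)²) = √(119.257146 + 17.042365) = 11.6747 km
I: √((0.0672·111.32)² + (0.0710·49.44)²) = √(55.960932 + 12.321785) = 8.2633 km
J: √((-0.0163·111.32)² + (0.0625·49.44)²) = √(3.292468 + 9.548100) = 3.5834 km
K: √((0.0753·111.32)² + (0.0911·49.44)²) = √(70.264563 + 20.285872) = 9.5158 km
L: √((-0.0937·111.32)² + (0.0354·49.44)²) = √(108.799169 + 3.063116) = 10.5765 km
M: √((0.0513·111.32)² + (-0.0247·49.44)²) = √(32.612277 + 1.491251) = 5.8398 km
Sorted: J (3.5834 km) < B (4.6457 km) < F (5.0253 km) < M (5.8398 km) < C (6.5860 km) < …

J, B, F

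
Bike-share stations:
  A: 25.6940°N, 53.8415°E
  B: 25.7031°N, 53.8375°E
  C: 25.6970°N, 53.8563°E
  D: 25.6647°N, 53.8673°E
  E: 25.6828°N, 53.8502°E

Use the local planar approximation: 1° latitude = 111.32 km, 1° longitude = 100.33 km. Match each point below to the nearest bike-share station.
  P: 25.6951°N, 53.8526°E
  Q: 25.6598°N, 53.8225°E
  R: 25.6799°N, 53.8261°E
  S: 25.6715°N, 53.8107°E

P at 25.6951°N, 53.8526°E:
  A: 1.1204 km
  B: 1.7573 km
  C: 0.4272 km
  D: 3.6915 km
  E: 1.3902 km
  → nearest: C (0.4272 km)
Q at 25.6598°N, 53.8225°E:
  A: 4.2577 km
  B: 5.0496 km
  C: 5.3524 km
  D: 4.5278 km
  E: 3.7788 km
  → nearest: E (3.7788 km)
R at 25.6799°N, 53.8261°E:
  A: 2.2025 km
  B: 2.8246 km
  C: 3.5783 km
  D: 4.4665 km
  E: 2.4394 km
  → nearest: A (2.2025 km)
S at 25.6715°N, 53.8107°E:
  A: 3.9778 km
  B: 4.4277 km
  C: 5.3841 km
  D: 5.7289 km
  E: 4.1579 km
  → nearest: A (3.9778 km)

P→C; Q→E; R→A; S→A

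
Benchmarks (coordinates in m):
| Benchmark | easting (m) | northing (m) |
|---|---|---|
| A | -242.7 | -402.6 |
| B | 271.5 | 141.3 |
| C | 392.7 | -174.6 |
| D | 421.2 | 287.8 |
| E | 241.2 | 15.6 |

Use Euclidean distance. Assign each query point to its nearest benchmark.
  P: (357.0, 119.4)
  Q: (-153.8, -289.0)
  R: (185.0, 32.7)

P→B; Q→A; R→E

P at (357.0, 119.4):
  A: 795.1 m
  B: 88.3 m
  C: 296.2 m
  D: 180.2 m
  E: 155.5 m
  → nearest: B (88.3 m)
Q at (-153.8, -289.0):
  A: 144.3 m
  B: 605.0 m
  C: 558.3 m
  D: 814.4 m
  E: 498.8 m
  → nearest: A (144.3 m)
R at (185.0, 32.7):
  A: 610.3 m
  B: 138.8 m
  C: 293.4 m
  D: 347.7 m
  E: 58.7 m
  → nearest: E (58.7 m)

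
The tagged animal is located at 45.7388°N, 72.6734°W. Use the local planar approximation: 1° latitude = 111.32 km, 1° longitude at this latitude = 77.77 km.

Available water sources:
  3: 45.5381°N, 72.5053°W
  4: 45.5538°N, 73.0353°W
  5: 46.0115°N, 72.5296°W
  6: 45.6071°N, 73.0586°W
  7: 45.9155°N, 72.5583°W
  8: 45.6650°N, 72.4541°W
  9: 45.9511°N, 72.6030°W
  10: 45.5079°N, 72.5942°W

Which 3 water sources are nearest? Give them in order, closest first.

Distances from 45.7388°N, 72.6734°W:
3: √((-0.2007·111.32)² + (0.1681·77.77)²) = √(499.161568 + 170.906911) = 25.8857 km
4: √((-0.1850·111.32)² + (-0.3619·77.77)²) = √(424.121074 + 792.138942) = 34.8749 km
5: √((0.2727·111.32)² + (0.1438·77.77)²) = √(921.545263 + 125.066780) = 32.3514 km
6: √((-0.1317·111.32)² + (-0.3852·77.77)²) = √(214.940347 + 897.422089) = 33.3521 km
7: √((0.1767·111.32)² + (0.1151·77.77)²) = √(386.918499 + 80.126255) = 21.6112 km
8: √((-0.0738·111.32)² + (0.2193·77.77)²) = √(67.493060 + 290.871695) = 18.9305 km
9: √((0.2123·111.32)² + (0.0704·77.77)²) = √(558.529844 + 29.975713) = 24.2591 km
10: √((-0.2309·111.32)² + (0.0792·77.77)²) = √(660.684718 + 37.938011) = 26.4315 km
Sorted: 8 (18.9305 km) < 7 (21.6112 km) < 9 (24.2591 km) < 3 (25.8857 km) < 10 (26.4315 km) < …

8, 7, 9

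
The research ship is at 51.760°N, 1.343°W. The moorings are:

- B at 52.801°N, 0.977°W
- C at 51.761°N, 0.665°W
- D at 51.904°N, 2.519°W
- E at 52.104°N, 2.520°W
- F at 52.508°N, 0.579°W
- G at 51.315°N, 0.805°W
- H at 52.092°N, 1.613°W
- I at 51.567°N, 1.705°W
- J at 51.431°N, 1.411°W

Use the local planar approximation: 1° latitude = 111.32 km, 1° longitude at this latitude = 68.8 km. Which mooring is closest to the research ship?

Distances from 51.760°N, 1.343°W:
B: √((1.041·111.32)² + (0.366·68.8)²) = √(13429.12927 + 634.07269) = 118.588 km
C: √((0.001·111.32)² + (0.678·68.8)²) = √(0.01239 + 2175.88663) = 46.647 km
D: √((0.144·111.32)² + (-1.176·68.8)²) = √(256.96346 + 6546.23392) = 82.481 km
E: √((0.344·111.32)² + (-1.177·68.8)²) = √(1466.43656 + 6557.37170) = 89.576 km
F: √((0.748·111.32)² + (0.764·68.8)²) = √(6933.45324 + 2762.88999) = 98.470 km
G: √((-0.445·111.32)² + (0.538·68.8)²) = √(2453.95400 + 1370.06581) = 61.839 km
H: √((0.332·111.32)² + (-0.270·68.8)²) = √(1365.91150 + 345.06778) = 41.364 km
I: √((-0.193·111.32)² + (-0.362·68.8)²) = √(461.59491 + 620.28891) = 32.892 km
J: √((-0.329·111.32)² + (-0.068·68.8)²) = √(1341.33789 + 21.88743) = 36.922 km
Minimum: I at 32.892 km.

I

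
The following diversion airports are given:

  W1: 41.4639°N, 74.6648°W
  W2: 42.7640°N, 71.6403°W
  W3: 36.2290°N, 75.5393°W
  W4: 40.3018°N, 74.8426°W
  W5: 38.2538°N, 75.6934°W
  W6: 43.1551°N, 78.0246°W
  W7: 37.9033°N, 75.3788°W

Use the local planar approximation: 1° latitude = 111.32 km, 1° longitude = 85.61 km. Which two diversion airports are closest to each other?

W5 and W7

Pairwise distances:
W5–W7: 47.4105 km
W1–W4: 130.2574 km
W3–W7: 186.8889 km
W3–W5: 225.7865 km
W4–W5: 239.3358 km
W4–W7: 270.9183 km
W1–W2: 296.6300 km
W1–W6: 343.7672 km
W1–W5: 368.0382 km
W2–W4: 387.6649 km
W1–W7: 401.0515 km
W4–W6: 418.4449 km
W3–W4: 457.2905 km
W2–W6: 548.2912 km
W5–W6: 580.9673 km
W1–W3: 587.5384 km
W2–W5: 610.3106 km
W6–W7: 626.9753 km
W2–W7: 628.6618 km
W3–W6: 799.8321 km
W2–W3: 800.3997 km
Closest pair: W5–W7 at 47.4105 km.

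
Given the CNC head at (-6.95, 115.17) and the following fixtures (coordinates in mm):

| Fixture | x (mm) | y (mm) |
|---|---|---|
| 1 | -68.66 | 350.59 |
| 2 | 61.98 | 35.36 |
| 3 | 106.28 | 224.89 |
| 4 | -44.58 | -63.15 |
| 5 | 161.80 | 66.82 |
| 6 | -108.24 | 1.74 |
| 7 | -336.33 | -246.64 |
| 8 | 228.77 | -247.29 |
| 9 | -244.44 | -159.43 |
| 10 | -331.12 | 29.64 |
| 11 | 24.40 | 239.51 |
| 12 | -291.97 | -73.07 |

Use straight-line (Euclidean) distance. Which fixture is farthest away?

7

Distances from (-6.95, 115.17):
1: √((-61.71)² + (235.42)²) = √(3808.1241 + 55422.5764) = 243.37 mm
2: √((68.93)² + (-79.81)²) = √(4751.3449 + 6369.6361) = 105.46 mm
3: √((113.23)² + (109.72)²) = √(12821.0329 + 12038.4784) = 157.67 mm
4: √((-37.63)² + (-178.32)²) = √(1416.0169 + 31798.0224) = 182.25 mm
5: √((168.75)² + (-48.35)²) = √(28476.5625 + 2337.7225) = 175.54 mm
6: √((-101.29)² + (-113.43)²) = √(10259.6641 + 12866.3649) = 152.07 mm
7: √((-329.38)² + (-361.81)²) = √(108491.1844 + 130906.4761) = 489.28 mm
8: √((235.72)² + (-362.46)²) = √(55563.9184 + 131377.2516) = 432.37 mm
9: √((-237.49)² + (-274.60)²) = √(56401.5001 + 75405.1600) = 363.05 mm
10: √((-324.17)² + (-85.53)²) = √(105086.1889 + 7315.3809) = 335.26 mm
11: √((31.35)² + (124.34)²) = √(982.8225 + 15460.4356) = 128.23 mm
12: √((-285.02)² + (-188.24)²) = √(81236.4004 + 35434.2976) = 341.57 mm
Maximum: 7 at 489.28 mm.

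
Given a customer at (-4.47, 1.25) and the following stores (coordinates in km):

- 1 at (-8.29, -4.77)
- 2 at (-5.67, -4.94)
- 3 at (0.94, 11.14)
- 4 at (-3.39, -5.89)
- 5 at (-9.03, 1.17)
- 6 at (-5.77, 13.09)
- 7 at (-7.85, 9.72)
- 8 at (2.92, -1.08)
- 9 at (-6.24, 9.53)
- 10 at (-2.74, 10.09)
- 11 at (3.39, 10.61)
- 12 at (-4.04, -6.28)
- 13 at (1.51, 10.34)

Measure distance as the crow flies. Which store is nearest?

5

Distances from (-4.47, 1.25):
1: √((-3.82)² + (-6.02)²) = √(14.5924 + 36.2404) = 7.13 km
2: √((-1.20)² + (-6.19)²) = √(1.4400 + 38.3161) = 6.31 km
3: √((5.41)² + (9.89)²) = √(29.2681 + 97.8121) = 11.27 km
4: √((1.08)² + (-7.14)²) = √(1.1664 + 50.9796) = 7.22 km
5: √((-4.56)² + (-0.08)²) = √(20.7936 + 0.0064) = 4.56 km
6: √((-1.30)² + (11.84)²) = √(1.6900 + 140.1856) = 11.91 km
7: √((-3.38)² + (8.47)²) = √(11.4244 + 71.7409) = 9.12 km
8: √((7.39)² + (-2.33)²) = √(54.6121 + 5.4289) = 7.75 km
9: √((-1.77)² + (8.28)²) = √(3.1329 + 68.5584) = 8.47 km
10: √((1.73)² + (8.84)²) = √(2.9929 + 78.1456) = 9.01 km
11: √((7.86)² + (9.36)²) = √(61.7796 + 87.6096) = 12.22 km
12: √((0.43)² + (-7.53)²) = √(0.1849 + 56.7009) = 7.54 km
13: √((5.98)² + (9.09)²) = √(35.7604 + 82.6281) = 10.88 km
Minimum: 5 at 4.56 km.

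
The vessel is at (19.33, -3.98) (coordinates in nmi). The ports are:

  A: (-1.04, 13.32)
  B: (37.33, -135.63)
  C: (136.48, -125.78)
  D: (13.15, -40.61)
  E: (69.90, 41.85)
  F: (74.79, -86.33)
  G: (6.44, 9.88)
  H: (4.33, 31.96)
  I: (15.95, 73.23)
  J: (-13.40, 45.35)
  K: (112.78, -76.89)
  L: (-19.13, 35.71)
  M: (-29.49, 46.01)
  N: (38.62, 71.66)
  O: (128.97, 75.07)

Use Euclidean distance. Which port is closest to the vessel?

G

Distances from (19.33, -3.98):
A: √((-20.37)² + (17.30)²) = √(414.9369 + 299.2900) = 26.73 nmi
B: √((18.00)² + (-131.65)²) = √(324.0000 + 17331.7225) = 132.87 nmi
C: √((117.15)² + (-121.80)²) = √(13724.1225 + 14835.2400) = 169.00 nmi
D: √((-6.18)² + (-36.63)²) = √(38.1924 + 1341.7569) = 37.15 nmi
E: √((50.57)² + (45.83)²) = √(2557.3249 + 2100.3889) = 68.25 nmi
F: √((55.46)² + (-82.35)²) = √(3075.8116 + 6781.5225) = 99.28 nmi
G: √((-12.89)² + (13.86)²) = √(166.1521 + 192.0996) = 18.93 nmi
H: √((-15.00)² + (35.94)²) = √(225.0000 + 1291.6836) = 38.94 nmi
I: √((-3.38)² + (77.21)²) = √(11.4244 + 5961.3841) = 77.28 nmi
J: √((-32.73)² + (49.33)²) = √(1071.2529 + 2433.4489) = 59.20 nmi
K: √((93.45)² + (-72.91)²) = √(8732.9025 + 5315.8681) = 118.53 nmi
L: √((-38.46)² + (39.69)²) = √(1479.1716 + 1575.2961) = 55.27 nmi
M: √((-48.82)² + (49.99)²) = √(2383.3924 + 2499.0001) = 69.87 nmi
N: √((19.29)² + (75.64)²) = √(372.1041 + 5721.4096) = 78.06 nmi
O: √((109.64)² + (79.05)²) = √(12020.9296 + 6248.9025) = 135.17 nmi
Minimum: G at 18.93 nmi.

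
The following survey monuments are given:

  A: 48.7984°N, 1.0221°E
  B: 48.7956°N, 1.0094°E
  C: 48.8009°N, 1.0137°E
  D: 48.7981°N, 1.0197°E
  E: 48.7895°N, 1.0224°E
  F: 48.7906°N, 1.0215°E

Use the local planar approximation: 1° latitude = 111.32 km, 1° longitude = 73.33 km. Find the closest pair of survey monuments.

Pairwise distances:
E–F: √((0.0011·111.32)² + (-0.0009·73.33)²) = √(0.014994 + 0.004356) = 0.1391 km
A–D: √((-0.0003·111.32)² + (-0.0024·73.33)²) = √(0.001115 + 0.030973) = 0.1791 km
C–D: √((-0.0028·111.32)² + (0.0060·73.33)²) = √(0.097154 + 0.193582) = 0.5392 km
B–C: √((0.0053·111.32)² + (0.0043·73.33)²) = √(0.348095 + 0.099426) = 0.6690 km
A–C: √((0.0025·111.32)² + (-0.0084·73.33)²) = √(0.077451 + 0.379422) = 0.6759 km
B–D: √((0.0025·111.32)² + (0.0103·73.33)²) = √(0.077451 + 0.570477) = 0.8049 km
D–F: √((-0.0075·111.32)² + (0.0018·73.33)²) = √(0.697058 + 0.017422) = 0.8453 km
A–F: √((-0.0078·111.32)² + (-0.0006·73.33)²) = √(0.753938 + 0.001936) = 0.8694 km
D–E: √((-0.0086·111.32)² + (0.0027·73.33)²) = √(0.916523 + 0.039200) = 0.9776 km
A–B: √((-0.0028·111.32)² + (-0.0127·73.33)²) = √(0.097154 + 0.867303) = 0.9821 km
A–E: √((-0.0089·111.32)² + (0.0003·73.33)²) = √(0.981582 + 0.000484) = 0.9910 km
B–F: √((-0.0050·111.32)² + (0.0121·73.33)²) = √(0.309804 + 0.787289) = 1.0474 km
B–E: √((-0.0061·111.32)² + (0.0130·73.33)²) = √(0.461112 + 0.908762) = 1.1704 km
C–F: √((-0.0103·111.32)² + (0.0078·73.33)²) = √(1.314682 + 0.327154) = 1.2813 km
C–E: √((-0.0114·111.32)² + (0.0087·73.33)²) = √(1.610483 + 0.407007) = 1.4204 km
Closest pair: E–F at 0.1391 km.

E and F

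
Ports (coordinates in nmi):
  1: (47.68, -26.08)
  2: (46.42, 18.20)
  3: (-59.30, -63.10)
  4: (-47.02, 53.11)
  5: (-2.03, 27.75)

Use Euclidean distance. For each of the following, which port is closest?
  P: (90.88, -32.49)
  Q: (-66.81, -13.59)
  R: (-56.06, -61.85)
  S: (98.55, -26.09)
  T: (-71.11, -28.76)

P at (90.88, -32.49):
  1: 43.67 nmi
  2: 67.43 nmi
  3: 153.27 nmi
  4: 162.31 nmi
  5: 110.73 nmi
  → nearest: 1 (43.67 nmi)
Q at (-66.81, -13.59):
  1: 115.17 nmi
  2: 117.61 nmi
  3: 50.08 nmi
  4: 69.57 nmi
  5: 76.85 nmi
  → nearest: 3 (50.08 nmi)
R at (-56.06, -61.85):
  1: 109.73 nmi
  2: 130.04 nmi
  3: 3.47 nmi
  4: 115.31 nmi
  5: 104.63 nmi
  → nearest: 3 (3.47 nmi)
S at (98.55, -26.09):
  1: 50.87 nmi
  2: 68.40 nmi
  3: 162.13 nmi
  4: 165.72 nmi
  5: 114.08 nmi
  → nearest: 1 (50.87 nmi)
T at (-71.11, -28.76):
  1: 118.82 nmi
  2: 126.56 nmi
  3: 36.31 nmi
  4: 85.34 nmi
  5: 89.25 nmi
  → nearest: 3 (36.31 nmi)

P→1; Q→3; R→3; S→1; T→3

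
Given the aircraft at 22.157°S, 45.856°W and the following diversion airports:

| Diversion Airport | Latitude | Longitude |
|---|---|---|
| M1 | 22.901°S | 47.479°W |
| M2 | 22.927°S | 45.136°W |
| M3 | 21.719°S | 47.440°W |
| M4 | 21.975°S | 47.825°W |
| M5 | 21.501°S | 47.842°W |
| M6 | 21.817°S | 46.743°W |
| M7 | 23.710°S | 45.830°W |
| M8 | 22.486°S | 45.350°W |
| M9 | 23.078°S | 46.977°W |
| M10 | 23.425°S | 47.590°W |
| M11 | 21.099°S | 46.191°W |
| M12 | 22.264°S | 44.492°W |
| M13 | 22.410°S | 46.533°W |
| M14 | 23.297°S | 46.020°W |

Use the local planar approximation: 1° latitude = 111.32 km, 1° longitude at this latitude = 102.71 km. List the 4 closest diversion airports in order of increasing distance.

Distances from 22.157°S, 45.856°W:
M1: √((-0.744·111.32)² + (-1.623·102.71)²) = √(6859.49694 + 27788.33322) = 186.139 km
M2: √((-0.770·111.32)² + (0.720·102.71)²) = √(7347.30123 + 5468.77998) = 113.208 km
M3: √((0.438·111.32)² + (-1.584·102.71)²) = √(2377.35817 + 26468.89511) = 169.842 km
M4: √((0.182·111.32)² + (-1.969·102.71)²) = √(410.47732 + 40899.39565) = 203.248 km
M5: √((0.656·111.32)² + (-1.986·102.71)²) = √(5332.78499 + 41608.68080) = 216.660 km
M6: √((0.340·111.32)² + (-0.887·102.71)²) = √(1432.53166 + 8299.89691) = 98.653 km
M7: √((-1.553·111.32)² + (0.026·102.71)²) = √(29887.48057 + 7.13136) = 172.901 km
M8: √((-0.329·111.32)² + (0.506·102.71)²) = √(1341.33789 + 2701.01187) = 63.579 km
M9: √((-0.921·111.32)² + (-1.121·102.71)²) = √(10511.52326 + 13256.73832) = 154.170 km
M10: √((-1.268·111.32)² + (-1.734·102.71)²) = √(19924.38396 + 31719.30367) = 227.252 km
M11: √((1.058·111.32)² + (-0.335·102.71)²) = √(13871.31809 + 1183.90014) = 122.700 km
M12: √((-0.107·111.32)² + (1.364·102.71)²) = √(141.87764 + 19627.01250) = 140.602 km
M13: √((-0.253·111.32)² + (-0.677·102.71)²) = √(793.20864 + 4835.07033) = 75.022 km
M14: √((-1.140·111.32)² + (-0.164·102.71)²) = √(16104.82826 + 283.73516) = 128.018 km
Sorted: M8 (63.579 km) < M13 (75.022 km) < M6 (98.653 km) < M2 (113.208 km) < M11 (122.700 km) < M14 (128.018 km) < …

M8, M13, M6, M2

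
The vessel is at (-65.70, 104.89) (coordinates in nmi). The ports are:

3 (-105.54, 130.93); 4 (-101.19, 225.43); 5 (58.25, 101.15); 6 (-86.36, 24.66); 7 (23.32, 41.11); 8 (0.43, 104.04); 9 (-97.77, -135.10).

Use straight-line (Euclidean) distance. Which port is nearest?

Distances from (-65.70, 104.89):
3: √((-39.84)² + (26.04)²) = √(1587.2256 + 678.0816) = 47.60 nmi
4: √((-35.49)² + (120.54)²) = √(1259.5401 + 14529.8916) = 125.66 nmi
5: √((123.95)² + (-3.74)²) = √(15363.6025 + 13.9876) = 124.01 nmi
6: √((-20.66)² + (-80.23)²) = √(426.8356 + 6436.8529) = 82.85 nmi
7: √((89.02)² + (-63.78)²) = √(7924.5604 + 4067.8884) = 109.51 nmi
8: √((66.13)² + (-0.85)²) = √(4373.1769 + 0.7225) = 66.14 nmi
9: √((-32.07)² + (-239.99)²) = √(1028.4849 + 57595.2001) = 242.12 nmi
Minimum: 3 at 47.60 nmi.

3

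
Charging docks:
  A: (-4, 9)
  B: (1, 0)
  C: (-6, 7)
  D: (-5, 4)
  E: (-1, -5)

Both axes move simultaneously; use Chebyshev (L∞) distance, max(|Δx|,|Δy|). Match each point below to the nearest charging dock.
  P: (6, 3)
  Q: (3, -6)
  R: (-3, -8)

P at (6, 3):
  A: 10
  B: 5
  C: 12
  D: 11
  E: 8
  → nearest: B (5)
Q at (3, -6):
  A: 15
  B: 6
  C: 13
  D: 10
  E: 4
  → nearest: E (4)
R at (-3, -8):
  A: 17
  B: 8
  C: 15
  D: 12
  E: 3
  → nearest: E (3)

P→B; Q→E; R→E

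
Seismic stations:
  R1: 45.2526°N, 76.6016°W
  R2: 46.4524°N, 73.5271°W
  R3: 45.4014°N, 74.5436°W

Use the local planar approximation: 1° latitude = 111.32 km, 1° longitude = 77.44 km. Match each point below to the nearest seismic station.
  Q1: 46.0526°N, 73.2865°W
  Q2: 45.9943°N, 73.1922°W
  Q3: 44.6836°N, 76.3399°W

Q1 at 46.0526°N, 73.2865°W:
  R1: √((-0.8000·111.32)² + (-3.3151·77.44)²) = √(7930.971136 + 65905.848465) = 271.7293 km
  R2: √((0.3998·111.32)² + (-0.2406·77.44)²) = √(1980.760537 + 347.153809) = 48.2485 km
  R3: √((-0.6512·111.32)² + (-1.2571·77.44)²) = √(5255.029751 + 9476.988233) = 121.3755 km
  → nearest: R2 (48.2485 km)
Q2 at 45.9943°N, 73.1922°W:
  R1: √((-0.7417·111.32)² + (-3.4094·77.44)²) = √(6817.151622 + 69708.638781) = 276.6330 km
  R2: √((0.4581·111.32)² + (-0.3349·77.44)²) = √(2600.560603 + 672.606382) = 57.2116 km
  R3: √((-0.5929·111.32)² + (-1.3514·77.44)²) = √(4356.214899 + 10952.128175) = 123.7269 km
  → nearest: R2 (57.2116 km)
Q3 at 44.6836°N, 76.3399°W:
  R1: √((0.5690·111.32)² + (-0.2617·77.44)²) = √(4012.092416 + 410.712702) = 66.5042 km
  R2: √((1.7688·111.32)² + (2.8128·77.44)²) = √(38770.718949 + 47446.960399) = 293.6285 km
  R3: √((0.7178·111.32)² + (1.7963·77.44)²) = √(6384.888291 + 19350.332340) = 160.4220 km
  → nearest: R1 (66.5042 km)

Q1→R2; Q2→R2; Q3→R1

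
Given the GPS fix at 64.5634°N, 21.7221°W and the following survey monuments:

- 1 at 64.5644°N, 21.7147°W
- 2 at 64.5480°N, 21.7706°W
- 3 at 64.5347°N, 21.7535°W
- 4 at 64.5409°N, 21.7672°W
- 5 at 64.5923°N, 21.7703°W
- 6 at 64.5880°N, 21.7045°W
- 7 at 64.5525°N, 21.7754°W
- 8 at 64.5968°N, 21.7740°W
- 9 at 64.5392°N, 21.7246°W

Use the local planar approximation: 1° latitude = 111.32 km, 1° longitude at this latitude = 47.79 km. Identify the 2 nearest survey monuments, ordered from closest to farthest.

1, 9

Distances from 64.5634°N, 21.7221°W:
1: 0.3708 km
2: 2.8829 km
3: 3.5297 km
4: 3.3044 km
5: 3.9568 km
6: 2.8647 km
7: 2.8214 km
8: 4.4695 km
9: 2.6966 km
Sorted: 1 (0.3708 km) < 9 (2.6966 km) < 7 (2.8214 km) < 6 (2.8647 km) < …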